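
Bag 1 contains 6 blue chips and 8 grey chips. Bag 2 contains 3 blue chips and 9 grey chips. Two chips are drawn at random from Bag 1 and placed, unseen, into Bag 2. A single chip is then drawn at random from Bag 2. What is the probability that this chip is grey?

Condition on how many of the transferred chips are grey (from Bag 1: 8 grey of 14; then Bag 2 has 14 total).
  0 grey: C(8,0)C(6,2)/C(14,2) = 15/91; then P = 9/14
  1 grey: C(8,1)C(6,1)/C(14,2) = 48/91; then P = 10/14
  2 grey: C(8,2)C(6,0)/C(14,2) = 4/13; then P = 11/14
P(grey from Bag 2) = 71/98 ≈ 0.7245.

71/98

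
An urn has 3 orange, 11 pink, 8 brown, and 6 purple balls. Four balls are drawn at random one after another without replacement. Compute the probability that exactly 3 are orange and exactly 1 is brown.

Unordered draws without replacement: count favorable combinations over C(28,4).
Favorable = C(3,3) · C(11,0) · C(8,1) · C(6,0) = 8; total = C(28,4) = 20475.
P = 8/20475 = 8/20475 ≈ 0.0004.

8/20475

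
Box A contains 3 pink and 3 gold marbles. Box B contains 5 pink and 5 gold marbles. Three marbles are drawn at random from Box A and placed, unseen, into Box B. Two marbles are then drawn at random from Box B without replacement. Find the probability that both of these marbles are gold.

181/780

Condition on how many of the transferred marbles are gold (from Box A: 3 gold of 6; then Box B has 13 total).
  0 gold: C(3,0)C(3,3)/C(6,3) = 1/20; then P = C(5,2)/C(13,2) = 5/39
  1 gold: C(3,1)C(3,2)/C(6,3) = 9/20; then P = C(6,2)/C(13,2) = 5/26
  2 gold: C(3,2)C(3,1)/C(6,3) = 9/20; then P = C(7,2)/C(13,2) = 7/26
  3 gold: C(3,3)C(3,0)/C(6,3) = 1/20; then P = C(8,2)/C(13,2) = 14/39
P(both gold) = 181/780 ≈ 0.2321.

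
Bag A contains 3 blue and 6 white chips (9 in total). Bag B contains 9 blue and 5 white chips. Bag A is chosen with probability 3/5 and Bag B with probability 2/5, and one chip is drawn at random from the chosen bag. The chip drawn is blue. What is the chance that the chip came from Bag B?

P(blue | Bag A) = 1/3; P(blue | Bag B) = 9/14.
P(blue) = 3/5·1/3 + 2/5·9/14 = 16/35.
By Bayes' rule, P(Bag B | blue) = 9/35 / 16/35 = 9/16 ≈ 0.5625.

9/16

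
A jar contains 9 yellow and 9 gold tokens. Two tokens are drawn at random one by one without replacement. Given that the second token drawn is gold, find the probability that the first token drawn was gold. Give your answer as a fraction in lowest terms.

8/17

P(first=gold and the second token drawn is gold) = (9/18)·(8/17) = 4/17.
P(the second token drawn is gold) = Σ over first color = 9/34 + 4/17 = 1/2.
By Bayes, P(first=gold | the second token drawn is gold) = 4/17 / 1/2 = 8/17 ≈ 0.4706.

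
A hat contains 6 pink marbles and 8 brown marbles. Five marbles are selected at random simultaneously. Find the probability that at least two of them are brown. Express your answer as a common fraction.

134/143

Sum the hypergeometric tail for j = 2,…,5 brown marbles.
Favorable = C(8,2)·C(6,3) + C(8,3)·C(6,2) + C(8,4)·C(6,1) + C(8,5)·C(6,0) = 1876; total = C(14,5) = 2002.
P = 1876/2002 = 134/143 ≈ 0.9371.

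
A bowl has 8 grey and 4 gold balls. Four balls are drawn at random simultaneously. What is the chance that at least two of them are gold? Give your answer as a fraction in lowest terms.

Sum the hypergeometric tail for j = 2,…,4 gold balls.
Favorable = C(4,2)·C(8,2) + C(4,3)·C(8,1) + C(4,4)·C(8,0) = 201; total = C(12,4) = 495.
P = 201/495 = 67/165 ≈ 0.4061.

67/165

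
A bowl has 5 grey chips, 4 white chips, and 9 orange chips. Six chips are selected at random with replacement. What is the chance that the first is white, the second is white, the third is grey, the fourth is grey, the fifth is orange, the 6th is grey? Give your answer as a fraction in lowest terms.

Multiply the conditional probability of each draw in order, with replacement (the composition resets each draw).
P = (4/18) · (4/18) · (5/18) · (5/18) · (9/18) · (5/18) = 125/236196 ≈ 0.0005.

125/236196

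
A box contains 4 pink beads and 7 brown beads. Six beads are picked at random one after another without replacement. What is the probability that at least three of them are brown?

21/22

Sum the hypergeometric tail for j = 3,…,6 brown beads.
Favorable = C(7,3)·C(4,3) + C(7,4)·C(4,2) + C(7,5)·C(4,1) + C(7,6)·C(4,0) = 441; total = C(11,6) = 462.
P = 441/462 = 21/22 ≈ 0.9545.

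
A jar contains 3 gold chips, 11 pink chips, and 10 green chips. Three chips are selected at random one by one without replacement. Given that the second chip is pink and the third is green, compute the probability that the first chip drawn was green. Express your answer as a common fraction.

P(first=green and the second chip is pink and the third is green) = (10/24)·(11/23)·(9/22) = 15/184.
P(E) = Σ over first color = 5/184 + 25/276 + 15/184 = 55/276.
By Bayes, P(first=green | E) = 15/184 / 55/276 = 9/22 ≈ 0.4091.

9/22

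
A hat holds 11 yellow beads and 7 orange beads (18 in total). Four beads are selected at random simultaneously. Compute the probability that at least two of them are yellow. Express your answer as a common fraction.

Sum the hypergeometric tail for j = 2,…,4 yellow beads.
Favorable = C(11,2)·C(7,2) + C(11,3)·C(7,1) + C(11,4)·C(7,0) = 2640; total = C(18,4) = 3060.
P = 2640/3060 = 44/51 ≈ 0.8627.

44/51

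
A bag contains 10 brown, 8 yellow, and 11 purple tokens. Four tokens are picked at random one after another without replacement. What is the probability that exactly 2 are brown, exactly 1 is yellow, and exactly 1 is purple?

Unordered draws without replacement: count favorable combinations over C(29,4).
Favorable = C(10,2) · C(8,1) · C(11,1) = 3960; total = C(29,4) = 23751.
P = 3960/23751 = 440/2639 ≈ 0.1667.

440/2639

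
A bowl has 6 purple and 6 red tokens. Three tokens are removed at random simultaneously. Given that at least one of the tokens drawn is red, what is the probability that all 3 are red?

P(all 3 red) = C(6,3)/C(12,3) = 1/11; P(at least one red) = 1 − C(6,3)/C(12,3) = 10/11.
Since 'all 3 red' ⊆ 'at least one red', P(all 3 | at least one) = 1/11 / 10/11 = 1/10 ≈ 0.1000.

1/10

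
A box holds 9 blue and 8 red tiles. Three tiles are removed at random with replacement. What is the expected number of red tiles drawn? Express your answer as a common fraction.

By linearity of expectation, E[X] = Σ P(draw i is red); each independent draw has P(red) = 8/17.
E[X] = 3 · 8/17 = 24/17 ≈ 1.4118.

24/17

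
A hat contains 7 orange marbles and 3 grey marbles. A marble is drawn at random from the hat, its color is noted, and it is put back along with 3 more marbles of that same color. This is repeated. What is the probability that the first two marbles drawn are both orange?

After a orange draw the hat holds 10 orange out of 13.
P = (7/10)·(10/13) = 7/13 ≈ 0.5385.

7/13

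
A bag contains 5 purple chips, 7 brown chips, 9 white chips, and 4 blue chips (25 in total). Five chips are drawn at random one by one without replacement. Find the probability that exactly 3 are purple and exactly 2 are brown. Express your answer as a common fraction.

Unordered draws without replacement: count favorable combinations over C(25,5).
Favorable = C(5,3) · C(7,2) · C(9,0) · C(4,0) = 210; total = C(25,5) = 53130.
P = 210/53130 = 1/253 ≈ 0.0040.

1/253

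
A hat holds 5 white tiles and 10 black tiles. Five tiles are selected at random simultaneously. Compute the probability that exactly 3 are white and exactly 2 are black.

Unordered draws without replacement: count favorable combinations over C(15,5).
Favorable = C(5,3) · C(10,2) = 450; total = C(15,5) = 3003.
P = 450/3003 = 150/1001 ≈ 0.1499.

150/1001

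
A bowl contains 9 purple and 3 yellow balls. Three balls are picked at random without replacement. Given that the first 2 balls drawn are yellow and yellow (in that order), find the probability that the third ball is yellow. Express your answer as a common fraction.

After removing 2 yellow, the bowl has 1 yellow out of 10 remaining.
P(third is yellow | given) = 1/10 ≈ 0.1000.

1/10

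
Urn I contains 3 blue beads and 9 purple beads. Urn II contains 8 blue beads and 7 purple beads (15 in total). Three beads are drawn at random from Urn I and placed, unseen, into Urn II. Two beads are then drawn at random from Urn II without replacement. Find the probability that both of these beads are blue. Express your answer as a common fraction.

Condition on how many of the transferred beads are blue (from Urn I: 3 blue of 12; then Urn II has 18 total).
  0 blue: C(3,0)C(9,3)/C(12,3) = 21/55; then P = C(8,2)/C(18,2) = 28/153
  1 blue: C(3,1)C(9,2)/C(12,3) = 27/55; then P = C(9,2)/C(18,2) = 4/17
  2 blue: C(3,2)C(9,1)/C(12,3) = 27/220; then P = C(10,2)/C(18,2) = 5/17
  3 blue: C(3,3)C(9,0)/C(12,3) = 1/220; then P = C(11,2)/C(18,2) = 55/153
P(both blue) = 751/3366 ≈ 0.2231.

751/3366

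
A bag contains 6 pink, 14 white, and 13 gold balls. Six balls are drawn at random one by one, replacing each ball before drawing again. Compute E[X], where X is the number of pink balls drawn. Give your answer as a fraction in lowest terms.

12/11

By linearity of expectation, E[X] = Σ P(draw i is pink); each independent draw has P(pink) = 6/33.
E[X] = 6 · 6/33 = 12/11 ≈ 1.0909.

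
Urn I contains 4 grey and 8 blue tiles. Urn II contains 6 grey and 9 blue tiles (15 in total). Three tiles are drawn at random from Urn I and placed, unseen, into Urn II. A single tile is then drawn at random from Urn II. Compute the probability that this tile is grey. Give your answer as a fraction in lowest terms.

Condition on how many of the transferred tiles are grey (from Urn I: 4 grey of 12; then Urn II has 18 total).
  0 grey: C(4,0)C(8,3)/C(12,3) = 14/55; then P = 6/18
  1 grey: C(4,1)C(8,2)/C(12,3) = 28/55; then P = 7/18
  2 grey: C(4,2)C(8,1)/C(12,3) = 12/55; then P = 8/18
  3 grey: C(4,3)C(8,0)/C(12,3) = 1/55; then P = 9/18
P(grey from Urn II) = 7/18 ≈ 0.3889.

7/18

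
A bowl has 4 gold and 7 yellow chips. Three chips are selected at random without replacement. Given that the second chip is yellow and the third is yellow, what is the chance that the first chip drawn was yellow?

5/9

P(first=yellow and the second chip is yellow and the third is yellow) = (7/11)·(6/10)·(5/9) = 7/33.
P(E) = Σ over first color = 28/165 + 7/33 = 21/55.
By Bayes, P(first=yellow | E) = 7/33 / 21/55 = 5/9 ≈ 0.5556.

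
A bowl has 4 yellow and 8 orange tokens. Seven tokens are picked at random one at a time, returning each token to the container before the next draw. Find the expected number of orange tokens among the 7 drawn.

14/3

By linearity of expectation, E[X] = Σ P(draw i is orange); each independent draw has P(orange) = 8/12.
E[X] = 7 · 8/12 = 14/3 ≈ 4.6667.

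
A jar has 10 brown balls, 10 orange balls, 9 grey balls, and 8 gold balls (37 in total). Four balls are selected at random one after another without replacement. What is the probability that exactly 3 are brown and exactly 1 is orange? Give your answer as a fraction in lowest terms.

80/4403

Unordered draws without replacement: count favorable combinations over C(37,4).
Favorable = C(10,3) · C(10,1) · C(9,0) · C(8,0) = 1200; total = C(37,4) = 66045.
P = 1200/66045 = 80/4403 ≈ 0.0182.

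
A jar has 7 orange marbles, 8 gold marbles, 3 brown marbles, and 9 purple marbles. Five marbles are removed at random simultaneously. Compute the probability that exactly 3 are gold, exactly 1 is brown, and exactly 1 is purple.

Unordered draws without replacement: count favorable combinations over C(27,5).
Favorable = C(7,0) · C(8,3) · C(3,1) · C(9,1) = 1512; total = C(27,5) = 80730.
P = 1512/80730 = 28/1495 ≈ 0.0187.

28/1495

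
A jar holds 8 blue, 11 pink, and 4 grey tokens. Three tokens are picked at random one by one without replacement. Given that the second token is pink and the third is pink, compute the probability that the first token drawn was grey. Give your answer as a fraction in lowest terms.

P(first=grey and the second token is pink and the third is pink) = (4/23)·(11/22)·(10/21) = 20/483.
P(E) = Σ over first color = 40/483 + 15/161 + 20/483 = 5/23.
By Bayes, P(first=grey | E) = 20/483 / 5/23 = 4/21 ≈ 0.1905.

4/21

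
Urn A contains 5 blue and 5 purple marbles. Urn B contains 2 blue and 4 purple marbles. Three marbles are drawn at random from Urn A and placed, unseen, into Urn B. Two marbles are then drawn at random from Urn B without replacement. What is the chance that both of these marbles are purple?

19/54

Condition on how many of the transferred marbles are purple (from Urn A: 5 purple of 10; then Urn B has 9 total).
  0 purple: C(5,0)C(5,3)/C(10,3) = 1/12; then P = C(4,2)/C(9,2) = 1/6
  1 purple: C(5,1)C(5,2)/C(10,3) = 5/12; then P = C(5,2)/C(9,2) = 5/18
  2 purple: C(5,2)C(5,1)/C(10,3) = 5/12; then P = C(6,2)/C(9,2) = 5/12
  3 purple: C(5,3)C(5,0)/C(10,3) = 1/12; then P = C(7,2)/C(9,2) = 7/12
P(both purple) = 19/54 ≈ 0.3519.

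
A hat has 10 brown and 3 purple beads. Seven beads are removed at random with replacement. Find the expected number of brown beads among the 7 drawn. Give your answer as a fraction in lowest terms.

70/13

By linearity of expectation, E[X] = Σ P(draw i is brown); each independent draw has P(brown) = 10/13.
E[X] = 7 · 10/13 = 70/13 ≈ 5.3846.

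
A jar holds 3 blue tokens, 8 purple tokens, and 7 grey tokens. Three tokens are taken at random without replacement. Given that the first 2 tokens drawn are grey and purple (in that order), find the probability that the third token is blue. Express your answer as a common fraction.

After removing 1 purple, 1 grey, the jar has 3 blue out of 16 remaining.
P(third is blue | given) = 3/16 ≈ 0.1875.

3/16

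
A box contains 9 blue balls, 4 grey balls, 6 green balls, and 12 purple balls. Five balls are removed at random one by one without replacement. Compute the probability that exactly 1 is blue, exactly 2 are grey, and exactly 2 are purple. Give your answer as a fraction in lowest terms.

132/6293

Unordered draws without replacement: count favorable combinations over C(31,5).
Favorable = C(9,1) · C(4,2) · C(6,0) · C(12,2) = 3564; total = C(31,5) = 169911.
P = 3564/169911 = 132/6293 ≈ 0.0210.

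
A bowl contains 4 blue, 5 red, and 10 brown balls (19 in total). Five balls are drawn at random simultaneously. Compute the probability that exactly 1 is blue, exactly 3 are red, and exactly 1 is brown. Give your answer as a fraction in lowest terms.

100/2907

Unordered draws without replacement: count favorable combinations over C(19,5).
Favorable = C(4,1) · C(5,3) · C(10,1) = 400; total = C(19,5) = 11628.
P = 400/11628 = 100/2907 ≈ 0.0344.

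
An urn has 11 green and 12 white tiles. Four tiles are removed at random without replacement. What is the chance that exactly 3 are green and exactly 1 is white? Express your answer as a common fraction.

36/161

Unordered draws without replacement: count favorable combinations over C(23,4).
Favorable = C(11,3) · C(12,1) = 1980; total = C(23,4) = 8855.
P = 1980/8855 = 36/161 ≈ 0.2236.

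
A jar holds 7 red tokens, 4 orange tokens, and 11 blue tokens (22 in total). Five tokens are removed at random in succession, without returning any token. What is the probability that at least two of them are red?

Sum the hypergeometric tail for j = 2,…,5 red tokens.
Favorable = C(7,2)·C(15,3) + C(7,3)·C(15,2) + C(7,4)·C(15,1) + C(7,5)·C(15,0) = 13776; total = C(22,5) = 26334.
P = 13776/26334 = 328/627 ≈ 0.5231.

328/627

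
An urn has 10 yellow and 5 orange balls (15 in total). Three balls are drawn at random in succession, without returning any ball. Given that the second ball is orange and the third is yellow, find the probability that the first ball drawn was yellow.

9/13

P(first=yellow and the second ball is orange and the third is yellow) = (10/15)·(5/14)·(9/13) = 15/91.
P(E) = Σ over first color = 15/91 + 20/273 = 5/21.
By Bayes, P(first=yellow | E) = 15/91 / 5/21 = 9/13 ≈ 0.6923.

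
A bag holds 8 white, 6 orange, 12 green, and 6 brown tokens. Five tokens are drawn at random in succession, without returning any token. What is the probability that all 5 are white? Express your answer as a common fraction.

Unordered draws without replacement: count favorable combinations over C(32,5).
Favorable = C(8,5) · C(6,0) · C(12,0) · C(6,0) = 56; total = C(32,5) = 201376.
P = 56/201376 = 1/3596 ≈ 0.0003.

1/3596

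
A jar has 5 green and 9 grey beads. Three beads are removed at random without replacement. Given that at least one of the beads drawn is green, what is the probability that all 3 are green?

1/28

P(all 3 green) = C(5,3)/C(14,3) = 5/182; P(at least one green) = 1 − C(9,3)/C(14,3) = 10/13.
Since 'all 3 green' ⊆ 'at least one green', P(all 3 | at least one) = 5/182 / 10/13 = 1/28 ≈ 0.0357.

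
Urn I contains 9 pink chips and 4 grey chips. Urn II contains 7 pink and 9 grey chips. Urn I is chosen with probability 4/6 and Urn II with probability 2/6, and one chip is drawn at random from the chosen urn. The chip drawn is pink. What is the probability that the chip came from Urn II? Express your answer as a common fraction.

91/379

P(pink | Urn I) = 9/13; P(pink | Urn II) = 7/16.
P(pink) = 2/3·9/13 + 1/3·7/16 = 379/624.
By Bayes' rule, P(Urn II | pink) = 7/48 / 379/624 = 91/379 ≈ 0.2401.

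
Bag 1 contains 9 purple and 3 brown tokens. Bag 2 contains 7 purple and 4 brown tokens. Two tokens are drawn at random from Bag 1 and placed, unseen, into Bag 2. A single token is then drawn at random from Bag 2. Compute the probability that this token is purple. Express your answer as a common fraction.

17/26

Condition on how many of the transferred tokens are purple (from Bag 1: 9 purple of 12; then Bag 2 has 13 total).
  0 purple: C(9,0)C(3,2)/C(12,2) = 1/22; then P = 7/13
  1 purple: C(9,1)C(3,1)/C(12,2) = 9/22; then P = 8/13
  2 purple: C(9,2)C(3,0)/C(12,2) = 6/11; then P = 9/13
P(purple from Bag 2) = 17/26 ≈ 0.6538.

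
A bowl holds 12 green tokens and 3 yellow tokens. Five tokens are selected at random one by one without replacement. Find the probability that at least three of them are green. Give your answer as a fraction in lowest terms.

89/91

Sum the hypergeometric tail for j = 3,…,5 green tokens.
Favorable = C(12,3)·C(3,2) + C(12,4)·C(3,1) + C(12,5)·C(3,0) = 2937; total = C(15,5) = 3003.
P = 2937/3003 = 89/91 ≈ 0.9780.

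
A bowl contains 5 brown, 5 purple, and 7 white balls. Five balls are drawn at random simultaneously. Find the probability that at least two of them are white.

Sum the hypergeometric tail for j = 2,…,5 white balls.
Favorable = C(7,2)·C(10,3) + C(7,3)·C(10,2) + C(7,4)·C(10,1) + C(7,5)·C(10,0) = 4466; total = C(17,5) = 6188.
P = 4466/6188 = 319/442 ≈ 0.7217.

319/442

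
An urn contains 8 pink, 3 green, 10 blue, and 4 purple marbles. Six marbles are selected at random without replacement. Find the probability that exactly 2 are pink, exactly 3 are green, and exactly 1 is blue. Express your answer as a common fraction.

Unordered draws without replacement: count favorable combinations over C(25,6).
Favorable = C(8,2) · C(3,3) · C(10,1) · C(4,0) = 280; total = C(25,6) = 177100.
P = 280/177100 = 2/1265 ≈ 0.0016.

2/1265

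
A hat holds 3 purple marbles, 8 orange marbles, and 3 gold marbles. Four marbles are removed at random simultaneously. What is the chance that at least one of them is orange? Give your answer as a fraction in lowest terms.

Use the complement: P(at least one orange) = 1 − P(no orange).
P(none) = C(6,4)/C(14,4) = 15/1001.
So P = 1 − 15/1001 = 986/1001 ≈ 0.9850.

986/1001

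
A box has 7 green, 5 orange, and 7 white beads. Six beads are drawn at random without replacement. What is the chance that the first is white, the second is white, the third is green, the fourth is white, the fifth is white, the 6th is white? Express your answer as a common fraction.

7/7752

Multiply the conditional probability of each draw in order, without replacement, so each draw removes one from its color and from the total.
P = (7/19) · (6/18) · (7/17) · (5/16) · (4/15) · (3/14) = 7/7752 ≈ 0.0009.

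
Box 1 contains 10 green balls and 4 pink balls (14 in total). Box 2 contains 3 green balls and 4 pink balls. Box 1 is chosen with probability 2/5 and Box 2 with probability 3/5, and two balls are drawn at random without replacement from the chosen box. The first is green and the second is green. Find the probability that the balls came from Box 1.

30/43

P(E | Box 1) = 45/91; P(E | Box 2) = 1/7.
P(E) = 2/5·45/91 + 3/5·1/7 = 129/455.
By Bayes' rule, P(Box 1 | E) = 18/91 / 129/455 = 30/43 ≈ 0.6977.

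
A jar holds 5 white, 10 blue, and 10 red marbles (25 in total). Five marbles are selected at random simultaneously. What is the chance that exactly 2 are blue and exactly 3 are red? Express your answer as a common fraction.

Unordered draws without replacement: count favorable combinations over C(25,5).
Favorable = C(5,0) · C(10,2) · C(10,3) = 5400; total = C(25,5) = 53130.
P = 5400/53130 = 180/1771 ≈ 0.1016.

180/1771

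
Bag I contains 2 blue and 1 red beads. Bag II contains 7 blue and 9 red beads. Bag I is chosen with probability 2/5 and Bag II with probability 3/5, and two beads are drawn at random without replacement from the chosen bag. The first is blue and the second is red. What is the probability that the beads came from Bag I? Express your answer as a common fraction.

160/349

P(E | Bag I) = 1/3; P(E | Bag II) = 21/80.
P(E) = 2/5·1/3 + 3/5·21/80 = 349/1200.
By Bayes' rule, P(Bag I | E) = 2/15 / 349/1200 = 160/349 ≈ 0.4585.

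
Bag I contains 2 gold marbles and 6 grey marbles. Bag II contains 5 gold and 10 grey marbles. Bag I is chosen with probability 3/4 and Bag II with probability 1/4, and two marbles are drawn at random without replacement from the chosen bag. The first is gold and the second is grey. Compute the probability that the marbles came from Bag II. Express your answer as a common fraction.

10/37

P(E | Bag I) = 3/14; P(E | Bag II) = 5/21.
P(E) = 3/4·3/14 + 1/4·5/21 = 37/168.
By Bayes' rule, P(Bag II | E) = 5/84 / 37/168 = 10/37 ≈ 0.2703.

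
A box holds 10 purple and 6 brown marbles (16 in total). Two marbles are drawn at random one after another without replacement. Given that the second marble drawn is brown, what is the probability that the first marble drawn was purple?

P(first=purple and the second marble drawn is brown) = (10/16)·(6/15) = 1/4.
P(the second marble drawn is brown) = Σ over first color = 1/4 + 1/8 = 3/8.
By Bayes, P(first=purple | the second marble drawn is brown) = 1/4 / 3/8 = 2/3 ≈ 0.6667.

2/3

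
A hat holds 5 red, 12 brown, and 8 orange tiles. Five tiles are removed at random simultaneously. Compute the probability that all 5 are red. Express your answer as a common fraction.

Unordered draws without replacement: count favorable combinations over C(25,5).
Favorable = C(5,5) · C(12,0) · C(8,0) = 1; total = C(25,5) = 53130.
P = 1/53130 = 1/53130 ≈ 0.0000.

1/53130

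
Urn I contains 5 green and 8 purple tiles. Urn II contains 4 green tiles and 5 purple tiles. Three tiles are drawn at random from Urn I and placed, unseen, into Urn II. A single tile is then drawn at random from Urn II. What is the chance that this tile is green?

Condition on how many of the transferred tiles are green (from Urn I: 5 green of 13; then Urn II has 12 total).
  0 green: C(5,0)C(8,3)/C(13,3) = 28/143; then P = 4/12
  1 green: C(5,1)C(8,2)/C(13,3) = 70/143; then P = 5/12
  2 green: C(5,2)C(8,1)/C(13,3) = 40/143; then P = 6/12
  3 green: C(5,3)C(8,0)/C(13,3) = 5/143; then P = 7/12
P(green from Urn II) = 67/156 ≈ 0.4295.

67/156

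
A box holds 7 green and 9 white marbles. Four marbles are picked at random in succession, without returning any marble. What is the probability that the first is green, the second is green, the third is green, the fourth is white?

Multiply the conditional probability of each draw in order, without replacement, so each draw removes one from its color and from the total.
P = (7/16) · (6/15) · (5/14) · (9/13) = 9/208 ≈ 0.0433.

9/208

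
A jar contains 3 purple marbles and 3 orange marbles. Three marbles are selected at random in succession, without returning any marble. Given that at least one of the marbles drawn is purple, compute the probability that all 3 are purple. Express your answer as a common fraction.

P(all 3 purple) = C(3,3)/C(6,3) = 1/20; P(at least one purple) = 1 − C(3,3)/C(6,3) = 19/20.
Since 'all 3 purple' ⊆ 'at least one purple', P(all 3 | at least one) = 1/20 / 19/20 = 1/19 ≈ 0.0526.

1/19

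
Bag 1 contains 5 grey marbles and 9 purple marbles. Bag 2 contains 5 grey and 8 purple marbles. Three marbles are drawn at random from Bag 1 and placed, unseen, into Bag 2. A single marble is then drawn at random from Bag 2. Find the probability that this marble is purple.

Condition on how many of the transferred marbles are purple (from Bag 1: 9 purple of 14; then Bag 2 has 16 total).
  0 purple: C(9,0)C(5,3)/C(14,3) = 5/182; then P = 8/16
  1 purple: C(9,1)C(5,2)/C(14,3) = 45/182; then P = 9/16
  2 purple: C(9,2)C(5,1)/C(14,3) = 45/91; then P = 10/16
  3 purple: C(9,3)C(5,0)/C(14,3) = 3/13; then P = 11/16
P(purple from Bag 2) = 139/224 ≈ 0.6205.

139/224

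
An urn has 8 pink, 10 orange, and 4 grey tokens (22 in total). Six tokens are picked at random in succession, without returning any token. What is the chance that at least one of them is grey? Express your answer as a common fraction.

157/209

Use the complement: P(at least one grey) = 1 − P(no grey).
P(none) = C(18,6)/C(22,6) = 18564/74613.
So P = 1 − 18564/74613 = 157/209 ≈ 0.7512.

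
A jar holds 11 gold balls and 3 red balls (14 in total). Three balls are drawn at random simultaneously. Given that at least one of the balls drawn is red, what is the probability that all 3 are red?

P(all 3 red) = C(3,3)/C(14,3) = 1/364; P(at least one red) = 1 − C(11,3)/C(14,3) = 199/364.
Since 'all 3 red' ⊆ 'at least one red', P(all 3 | at least one) = 1/364 / 199/364 = 1/199 ≈ 0.0050.

1/199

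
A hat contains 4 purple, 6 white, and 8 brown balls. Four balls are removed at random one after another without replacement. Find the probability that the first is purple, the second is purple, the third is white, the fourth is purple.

1/510

Multiply the conditional probability of each draw in order, without replacement, so each draw removes one from its color and from the total.
P = (4/18) · (3/17) · (6/16) · (2/15) = 1/510 ≈ 0.0020.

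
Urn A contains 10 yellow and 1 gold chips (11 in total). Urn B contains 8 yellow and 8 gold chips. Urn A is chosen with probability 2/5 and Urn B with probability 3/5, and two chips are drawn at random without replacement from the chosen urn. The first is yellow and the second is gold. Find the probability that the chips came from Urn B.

22/27

P(E | Urn A) = 1/11; P(E | Urn B) = 4/15.
P(E) = 2/5·1/11 + 3/5·4/15 = 54/275.
By Bayes' rule, P(Urn B | E) = 4/25 / 54/275 = 22/27 ≈ 0.8148.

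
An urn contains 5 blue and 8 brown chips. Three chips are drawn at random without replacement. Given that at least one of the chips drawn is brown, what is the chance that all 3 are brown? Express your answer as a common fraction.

P(all 3 brown) = C(8,3)/C(13,3) = 28/143; P(at least one brown) = 1 − C(5,3)/C(13,3) = 138/143.
Since 'all 3 brown' ⊆ 'at least one brown', P(all 3 | at least one) = 28/143 / 138/143 = 14/69 ≈ 0.2029.

14/69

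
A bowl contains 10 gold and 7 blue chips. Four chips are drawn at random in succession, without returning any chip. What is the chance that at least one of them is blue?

Use the complement: P(at least one blue) = 1 − P(no blue).
P(none) = C(10,4)/C(17,4) = 210/2380.
So P = 1 − 210/2380 = 31/34 ≈ 0.9118.

31/34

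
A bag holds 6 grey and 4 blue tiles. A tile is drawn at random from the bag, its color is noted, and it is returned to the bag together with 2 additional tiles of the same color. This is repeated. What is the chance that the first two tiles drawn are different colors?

Either grey then blue, or blue then grey; after the first draw the total is 12.
P = (6/10)·(4/12) + (4/10)·(6/12) = 2/5 ≈ 0.4000.

2/5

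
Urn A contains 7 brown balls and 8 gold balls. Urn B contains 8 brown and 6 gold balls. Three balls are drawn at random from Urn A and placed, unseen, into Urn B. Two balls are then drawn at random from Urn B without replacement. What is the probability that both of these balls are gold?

Condition on how many of the transferred balls are gold (from Urn A: 8 gold of 15; then Urn B has 17 total).
  0 gold: C(8,0)C(7,3)/C(15,3) = 1/13; then P = C(6,2)/C(17,2) = 15/136
  1 gold: C(8,1)C(7,2)/C(15,3) = 24/65; then P = C(7,2)/C(17,2) = 21/136
  2 gold: C(8,2)C(7,1)/C(15,3) = 28/65; then P = C(8,2)/C(17,2) = 7/34
  3 gold: C(8,3)C(7,0)/C(15,3) = 8/65; then P = C(9,2)/C(17,2) = 9/34
P(both gold) = 127/680 ≈ 0.1868.

127/680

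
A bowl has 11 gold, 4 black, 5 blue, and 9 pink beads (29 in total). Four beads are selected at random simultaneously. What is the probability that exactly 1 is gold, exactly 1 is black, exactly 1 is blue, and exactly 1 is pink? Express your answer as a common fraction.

Unordered draws without replacement: count favorable combinations over C(29,4).
Favorable = C(11,1) · C(4,1) · C(5,1) · C(9,1) = 1980; total = C(29,4) = 23751.
P = 1980/23751 = 220/2639 ≈ 0.0834.

220/2639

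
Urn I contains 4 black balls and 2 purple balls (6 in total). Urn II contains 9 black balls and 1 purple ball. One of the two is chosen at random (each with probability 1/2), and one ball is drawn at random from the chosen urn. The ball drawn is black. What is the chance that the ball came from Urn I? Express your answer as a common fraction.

20/47

P(black | Urn I) = 2/3; P(black | Urn II) = 9/10.
P(black) = 1/2·2/3 + 1/2·9/10 = 47/60.
By Bayes' rule, P(Urn I | black) = 1/3 / 47/60 = 20/47 ≈ 0.4255.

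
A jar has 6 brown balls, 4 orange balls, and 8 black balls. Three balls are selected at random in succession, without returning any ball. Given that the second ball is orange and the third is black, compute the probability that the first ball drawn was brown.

3/8

P(first=brown and the second ball is orange and the third is black) = (6/18)·(4/17)·(8/16) = 2/51.
P(E) = Σ over first color = 2/51 + 1/51 + 7/153 = 16/153.
By Bayes, P(first=brown | E) = 2/51 / 16/153 = 3/8 ≈ 0.3750.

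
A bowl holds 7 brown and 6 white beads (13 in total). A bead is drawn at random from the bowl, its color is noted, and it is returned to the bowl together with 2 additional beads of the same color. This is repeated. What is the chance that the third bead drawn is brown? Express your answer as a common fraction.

7/13

Sum over the four possibilities for the first two draws (brown/not-brown each), tracking how the brown count and total change by +2 per draw.
P(third is brown) = 7/13 ≈ 0.5385. (In a Pólya urn every draw has the same marginal probability 7/13.)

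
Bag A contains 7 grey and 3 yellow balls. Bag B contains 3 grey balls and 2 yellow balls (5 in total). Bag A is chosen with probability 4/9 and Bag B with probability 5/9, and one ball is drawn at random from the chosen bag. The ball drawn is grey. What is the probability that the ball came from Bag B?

P(grey | Bag A) = 7/10; P(grey | Bag B) = 3/5.
P(grey) = 4/9·7/10 + 5/9·3/5 = 29/45.
By Bayes' rule, P(Bag B | grey) = 1/3 / 29/45 = 15/29 ≈ 0.5172.

15/29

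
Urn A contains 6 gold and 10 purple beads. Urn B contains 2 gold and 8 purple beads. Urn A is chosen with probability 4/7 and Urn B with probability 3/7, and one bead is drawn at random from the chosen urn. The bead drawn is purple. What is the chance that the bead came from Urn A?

P(purple | Urn A) = 5/8; P(purple | Urn B) = 4/5.
P(purple) = 4/7·5/8 + 3/7·4/5 = 7/10.
By Bayes' rule, P(Urn A | purple) = 5/14 / 7/10 = 25/49 ≈ 0.5102.

25/49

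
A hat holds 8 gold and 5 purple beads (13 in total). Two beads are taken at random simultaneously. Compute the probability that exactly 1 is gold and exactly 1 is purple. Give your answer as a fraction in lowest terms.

Unordered draws without replacement: count favorable combinations over C(13,2).
Favorable = C(8,1) · C(5,1) = 40; total = C(13,2) = 78.
P = 40/78 = 20/39 ≈ 0.5128.

20/39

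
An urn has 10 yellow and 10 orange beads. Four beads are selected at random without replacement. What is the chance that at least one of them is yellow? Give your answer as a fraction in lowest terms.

309/323

Use the complement: P(at least one yellow) = 1 − P(no yellow).
P(none) = C(10,4)/C(20,4) = 210/4845.
So P = 1 − 210/4845 = 309/323 ≈ 0.9567.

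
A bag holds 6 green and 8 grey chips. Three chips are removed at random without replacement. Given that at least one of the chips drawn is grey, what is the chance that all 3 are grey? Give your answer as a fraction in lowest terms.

P(all 3 grey) = C(8,3)/C(14,3) = 2/13; P(at least one grey) = 1 − C(6,3)/C(14,3) = 86/91.
Since 'all 3 grey' ⊆ 'at least one grey', P(all 3 | at least one) = 2/13 / 86/91 = 7/43 ≈ 0.1628.

7/43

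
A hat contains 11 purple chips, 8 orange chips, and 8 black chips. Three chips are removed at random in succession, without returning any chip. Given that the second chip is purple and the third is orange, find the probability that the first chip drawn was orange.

P(first=orange and the second chip is purple and the third is orange) = (8/27)·(11/26)·(7/25) = 308/8775.
P(E) = Σ over first color = 88/1755 + 308/8775 + 352/8775 = 44/351.
By Bayes, P(first=orange | E) = 308/8775 / 44/351 = 7/25 ≈ 0.2800.

7/25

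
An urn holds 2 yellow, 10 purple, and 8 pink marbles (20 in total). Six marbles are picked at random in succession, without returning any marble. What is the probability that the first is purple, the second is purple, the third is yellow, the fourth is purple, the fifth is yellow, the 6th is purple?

Multiply the conditional probability of each draw in order, without replacement, so each draw removes one from its color and from the total.
P = (10/20) · (9/19) · (2/18) · (8/17) · (1/16) · (7/15) = 7/19380 ≈ 0.0004.

7/19380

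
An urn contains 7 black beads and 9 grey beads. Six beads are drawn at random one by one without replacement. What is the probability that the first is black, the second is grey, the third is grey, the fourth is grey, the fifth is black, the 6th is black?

21/1144

Multiply the conditional probability of each draw in order, without replacement, so each draw removes one from its color and from the total.
P = (7/16) · (9/15) · (8/14) · (7/13) · (6/12) · (5/11) = 21/1144 ≈ 0.0184.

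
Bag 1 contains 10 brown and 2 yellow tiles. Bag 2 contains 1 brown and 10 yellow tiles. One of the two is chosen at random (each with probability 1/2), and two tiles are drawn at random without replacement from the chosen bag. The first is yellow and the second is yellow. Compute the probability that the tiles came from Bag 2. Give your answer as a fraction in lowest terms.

P(E | Bag 1) = 1/66; P(E | Bag 2) = 9/11.
P(E) = 1/2·1/66 + 1/2·9/11 = 5/12.
By Bayes' rule, P(Bag 2 | E) = 9/22 / 5/12 = 54/55 ≈ 0.9818.

54/55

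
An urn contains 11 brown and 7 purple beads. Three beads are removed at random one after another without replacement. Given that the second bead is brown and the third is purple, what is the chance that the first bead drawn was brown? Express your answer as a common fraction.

P(first=brown and the second bead is brown and the third is purple) = (11/18)·(10/17)·(7/16) = 385/2448.
P(E) = Σ over first color = 385/2448 + 77/816 = 77/306.
By Bayes, P(first=brown | E) = 385/2448 / 77/306 = 5/8 ≈ 0.6250.

5/8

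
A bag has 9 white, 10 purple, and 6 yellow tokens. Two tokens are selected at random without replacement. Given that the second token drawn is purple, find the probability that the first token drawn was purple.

P(first=purple and the second token drawn is purple) = (10/25)·(9/24) = 3/20.
P(the second token drawn is purple) = Σ over first color = 3/20 + 3/20 + 1/10 = 2/5.
By Bayes, P(first=purple | the second token drawn is purple) = 3/20 / 2/5 = 3/8 ≈ 0.3750.

3/8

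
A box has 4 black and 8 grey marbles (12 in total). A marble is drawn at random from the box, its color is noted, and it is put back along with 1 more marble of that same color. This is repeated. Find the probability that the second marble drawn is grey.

2/3

Condition on the first draw. If first is grey (prob 8/12), second-grey has prob (9)/(13); if not (prob 4/12), it has prob 8/(13).
P = (8/12)·(9/13) + (4/12)·(8/13) = 2/3 ≈ 0.6667.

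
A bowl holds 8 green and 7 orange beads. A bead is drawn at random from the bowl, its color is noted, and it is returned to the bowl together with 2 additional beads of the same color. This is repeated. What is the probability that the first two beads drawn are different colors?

Either green then orange, or orange then green; after the first draw the total is 17.
P = (8/15)·(7/17) + (7/15)·(8/17) = 112/255 ≈ 0.4392.

112/255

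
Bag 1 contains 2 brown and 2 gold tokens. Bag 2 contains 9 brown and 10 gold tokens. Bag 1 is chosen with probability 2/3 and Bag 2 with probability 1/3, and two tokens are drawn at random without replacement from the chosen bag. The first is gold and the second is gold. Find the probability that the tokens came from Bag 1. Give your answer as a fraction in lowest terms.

19/34

P(E | Bag 1) = 1/6; P(E | Bag 2) = 5/19.
P(E) = 2/3·1/6 + 1/3·5/19 = 34/171.
By Bayes' rule, P(Bag 1 | E) = 1/9 / 34/171 = 19/34 ≈ 0.5588.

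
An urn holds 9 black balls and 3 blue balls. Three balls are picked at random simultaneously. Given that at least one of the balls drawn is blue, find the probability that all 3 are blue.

P(all 3 blue) = C(3,3)/C(12,3) = 1/220; P(at least one blue) = 1 − C(9,3)/C(12,3) = 34/55.
Since 'all 3 blue' ⊆ 'at least one blue', P(all 3 | at least one) = 1/220 / 34/55 = 1/136 ≈ 0.0074.

1/136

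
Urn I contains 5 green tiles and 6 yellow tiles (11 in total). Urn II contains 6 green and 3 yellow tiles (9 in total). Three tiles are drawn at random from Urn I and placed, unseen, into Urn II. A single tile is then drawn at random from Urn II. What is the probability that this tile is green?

Condition on how many of the transferred tiles are green (from Urn I: 5 green of 11; then Urn II has 12 total).
  0 green: C(5,0)C(6,3)/C(11,3) = 4/33; then P = 6/12
  1 green: C(5,1)C(6,2)/C(11,3) = 5/11; then P = 7/12
  2 green: C(5,2)C(6,1)/C(11,3) = 4/11; then P = 8/12
  3 green: C(5,3)C(6,0)/C(11,3) = 2/33; then P = 9/12
P(green from Urn II) = 27/44 ≈ 0.6136.

27/44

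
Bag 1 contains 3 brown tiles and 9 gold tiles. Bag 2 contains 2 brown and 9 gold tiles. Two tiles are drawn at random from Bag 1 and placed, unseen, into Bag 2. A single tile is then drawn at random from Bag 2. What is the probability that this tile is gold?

21/26

Condition on how many of the transferred tiles are gold (from Bag 1: 9 gold of 12; then Bag 2 has 13 total).
  0 gold: C(9,0)C(3,2)/C(12,2) = 1/22; then P = 9/13
  1 gold: C(9,1)C(3,1)/C(12,2) = 9/22; then P = 10/13
  2 gold: C(9,2)C(3,0)/C(12,2) = 6/11; then P = 11/13
P(gold from Bag 2) = 21/26 ≈ 0.8077.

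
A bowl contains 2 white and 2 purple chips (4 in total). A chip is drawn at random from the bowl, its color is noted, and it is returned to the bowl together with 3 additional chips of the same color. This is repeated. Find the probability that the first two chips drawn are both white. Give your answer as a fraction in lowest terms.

After a white draw the bowl holds 5 white out of 7.
P = (2/4)·(5/7) = 5/14 ≈ 0.3571.

5/14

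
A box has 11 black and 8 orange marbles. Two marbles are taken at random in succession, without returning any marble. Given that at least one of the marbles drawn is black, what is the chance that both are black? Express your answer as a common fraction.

5/13

P(both black) = C(11,2)/C(19,2) = 55/171; P(at least one black) = 1 − C(8,2)/C(19,2) = 143/171.
Since 'both black' ⊆ 'at least one black', P(both | at least one) = 55/171 / 143/171 = 5/13 ≈ 0.3846.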